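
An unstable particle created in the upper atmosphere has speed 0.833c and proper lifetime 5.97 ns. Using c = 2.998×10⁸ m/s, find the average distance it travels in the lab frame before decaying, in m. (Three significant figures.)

β² = 0.693889, so γ = 1/√0.306111 = 1.8074.
Lab-frame lifetime: Δt = γτ = 1.8074 × 5.97 ns = 10.79 ns.
Distance: d = vΔt = 0.833 × 2.998×10⁸ m/s × 1.0790×10^-8 s = 2.69 m.

2.69 m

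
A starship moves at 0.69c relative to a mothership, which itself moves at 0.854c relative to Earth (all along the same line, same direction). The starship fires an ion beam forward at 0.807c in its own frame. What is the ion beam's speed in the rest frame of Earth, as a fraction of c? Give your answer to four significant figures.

Compose velocities in two stages. Stage 1 (into S'): u₁ = (0.807+0.69)/(1+0.807×0.69) = 0.96157.
Stage 2 (into S): u = (0.96157+0.854)/(1+0.96157×0.854) = 0.99692, so the speed is 0.9969c.

0.9969c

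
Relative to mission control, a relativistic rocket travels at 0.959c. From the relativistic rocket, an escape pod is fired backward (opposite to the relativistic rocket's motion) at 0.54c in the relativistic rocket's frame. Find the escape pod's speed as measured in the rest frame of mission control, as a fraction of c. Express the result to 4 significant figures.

0.8690c

Relativistic velocity addition: u = (u' + v)/(1 + u'v/c²), with u' = −0.54c and v = 0.959c.
Numerator: −0.54 + 0.959 = 0.419. Denominator: 1 + (−0.54)(0.959) = 0.48214.
u = 0.419/0.48214 = 0.86904, so the speed is 0.8690c.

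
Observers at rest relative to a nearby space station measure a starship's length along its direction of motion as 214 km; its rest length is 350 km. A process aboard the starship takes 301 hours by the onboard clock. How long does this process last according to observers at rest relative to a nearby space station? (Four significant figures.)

γ = L₀/L = 350/214 = 1.63551.
Δt = γΔτ = 1.63551 × 301 = 492.3 hours.

492.3 hours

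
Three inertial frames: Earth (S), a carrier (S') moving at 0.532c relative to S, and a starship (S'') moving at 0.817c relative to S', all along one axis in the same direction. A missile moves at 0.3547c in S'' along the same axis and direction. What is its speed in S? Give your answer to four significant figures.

0.9711c

Compose velocities in two stages. Stage 1 (into S'): u₁ = (0.3547+0.817)/(1+0.3547×0.817) = 0.90844.
Stage 2 (into S): u = (0.90844+0.532)/(1+0.90844×0.532) = 0.97111, so the speed is 0.9711c.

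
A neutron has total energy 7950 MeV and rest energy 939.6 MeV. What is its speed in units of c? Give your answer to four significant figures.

Total energy E = γmc² gives γ = 7950/939.6 = 8.461.
Hence β = √(1 − 1/γ²) = √(1 − 0.0139687) = √0.9860313 = 0.9930.

0.9930c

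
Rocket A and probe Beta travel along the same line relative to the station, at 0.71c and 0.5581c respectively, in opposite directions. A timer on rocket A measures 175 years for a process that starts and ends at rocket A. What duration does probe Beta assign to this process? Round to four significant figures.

418.2 years

Transform rocket A's velocity into probe Beta's frame: (0.71 + 0.5581)/(1 + 0.71·0.5581) = 1.2681/1.396251, so the relative speed is 0.90822c.
γ for this relative speed: γ = 1/√(1 − 0.824864) = 2.3895.
The clock on rocket A records proper time, so probe Beta measures Δt = γΔτ = 2.3895 × 175 = 418.2 years.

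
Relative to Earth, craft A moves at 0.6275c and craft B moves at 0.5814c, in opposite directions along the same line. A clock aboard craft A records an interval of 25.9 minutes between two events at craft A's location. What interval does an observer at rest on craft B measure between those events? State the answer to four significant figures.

Transform craft A's velocity into craft B's frame: (0.6275 + 0.5814)/(1 + 0.6275·0.5814) = 1.2089/1.3648285, so the relative speed is 0.88575c.
At |u| = 0.88575c, γ = (1 − 0.784553)^(−1/2) = 2.1544.
The clock on craft A records proper time, so craft B measures Δt = γΔτ = 2.1544 × 25.9 = 55.80 minutes.

55.80 minutes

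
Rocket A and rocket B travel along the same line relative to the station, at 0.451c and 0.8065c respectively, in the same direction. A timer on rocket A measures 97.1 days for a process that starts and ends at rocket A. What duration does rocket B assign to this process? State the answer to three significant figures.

Speed of rocket A in rocket B's frame: u = (v_A − v_B)/(1 − v_A v_B/c²) = (0.451 − 0.8065)/(1 − 0.451×0.8065) = −0.3555/0.6362685 = −0.55873; |u| = 0.55873c.
At |u| = 0.55873c, γ = (1 − 0.312179)^(−1/2) = 1.2058.
Rocket A's interval is proper; time dilation gives Δt_B = γΔτ = 1.2058 × 97.1 days = 117 days.

117 days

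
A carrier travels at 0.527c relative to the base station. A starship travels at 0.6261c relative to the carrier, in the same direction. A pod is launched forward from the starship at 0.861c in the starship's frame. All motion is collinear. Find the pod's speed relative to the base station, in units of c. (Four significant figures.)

0.9894c

Apply u = (u'+v)/(1+u'v) twice. Pod in the carrier frame: (0.861+0.6261)/(1+0.861·0.6261) = 1.4871/1.5390721 = 0.96623c.
That velocity, transformed to the rest frame of the base station: (0.96623+0.527)/(1+0.96623·0.527) = 1.49323/1.50920321 = 0.98942c.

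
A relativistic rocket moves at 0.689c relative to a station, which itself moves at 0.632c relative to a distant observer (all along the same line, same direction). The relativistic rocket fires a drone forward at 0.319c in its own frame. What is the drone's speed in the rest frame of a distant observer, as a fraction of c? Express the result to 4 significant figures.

0.9580c

First combine the drone and relativistic rocket (S''→S'): u₁ = (0.319 + 0.689)/(1 + 0.319×0.689) = 1.008/1.219791 = 0.82637.
Then combine with the station (S'→S): u = (0.82637 + 0.632)/(1 + 0.82637×0.632) = 1.45837/1.52226584 = 0.95803.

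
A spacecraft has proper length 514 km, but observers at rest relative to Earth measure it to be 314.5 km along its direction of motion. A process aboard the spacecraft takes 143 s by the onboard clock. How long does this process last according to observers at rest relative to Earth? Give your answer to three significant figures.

From L = L₀/γ: γ = 514/314.5 = 1.63434.
Δt = γΔτ = 1.63434 × 143 = 234 s.

234 s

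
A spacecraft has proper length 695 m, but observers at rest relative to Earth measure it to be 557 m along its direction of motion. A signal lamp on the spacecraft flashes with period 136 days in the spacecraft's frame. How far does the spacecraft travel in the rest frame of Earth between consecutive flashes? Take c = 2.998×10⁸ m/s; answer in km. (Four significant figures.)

2.629×10^12 km

From L = L₀/γ: γ = 695/557 = 1.24776.
β = √(1 − 1/γ²) = 0.59808. Lab-frame period = γτ = 1.24776×136 days = 169.7 days. Distance = βc × γτ = 0.59808 × 2.998×10⁸ m/s × 14662080 s = 2.6290×10^15 m = 2.629×10^12 km.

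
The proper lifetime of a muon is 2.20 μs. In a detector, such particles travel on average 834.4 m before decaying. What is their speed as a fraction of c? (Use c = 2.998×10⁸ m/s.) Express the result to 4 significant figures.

0.7845c

d = βγcτ ⇒ βγ = d/(cτ) = 834.4 m / (659.56 m) = 1.2651.
β = (βγ)/√(1+(βγ)²) = 1.2651/√2.60048 = 0.7845.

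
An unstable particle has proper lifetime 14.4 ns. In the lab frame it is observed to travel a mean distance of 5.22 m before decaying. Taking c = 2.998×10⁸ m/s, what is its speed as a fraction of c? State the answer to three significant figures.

0.771c

Let x = d/(cτ) = 5.220 m / (2.998×10⁸ m/s × 1.440×10^-8 s) = 1.2091. Since d = βγcτ, x = βγ = β/√(1−β²).
Solving: β² = x²/(1+x²) = 1.46192/2.46192 = 0.593813, so β = 0.771.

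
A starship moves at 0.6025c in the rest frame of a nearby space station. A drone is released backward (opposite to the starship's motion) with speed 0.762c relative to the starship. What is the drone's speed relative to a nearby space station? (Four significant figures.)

Relativistic velocity addition: u = (u' + v)/(1 + u'v/c²), with u' = −0.762c and v = 0.6025c.
Numerator: −0.762 + 0.6025 = −0.1595. Denominator: 1 + (−0.762)(0.6025) = 0.540895.
u = −0.1595/0.540895 = −0.29488, so the speed is 0.2949c.

0.2949c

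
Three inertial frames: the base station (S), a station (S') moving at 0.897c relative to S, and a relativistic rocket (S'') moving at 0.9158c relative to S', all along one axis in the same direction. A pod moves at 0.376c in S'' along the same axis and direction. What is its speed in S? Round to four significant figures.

Compose velocities in two stages. Stage 1 (into S'): u₁ = (0.376+0.9158)/(1+0.376×0.9158) = 0.96092.
Stage 2 (into S): u = (0.96092+0.897)/(1+0.96092×0.897) = 0.99784, so the speed is 0.9978c.

0.9978c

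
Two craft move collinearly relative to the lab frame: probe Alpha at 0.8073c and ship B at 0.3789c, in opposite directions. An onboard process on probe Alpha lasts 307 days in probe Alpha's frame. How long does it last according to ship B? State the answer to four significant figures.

734.1 days

Transform probe Alpha's velocity into ship B's frame: (0.8073 + 0.3789)/(1 + 0.8073·0.3789) = 1.1862/1.30588597, so the relative speed is 0.90835c.
At |u| = 0.90835c, γ = (1 − 0.8251)^(−1/2) = 2.3911.
Probe Alpha's interval is proper; time dilation gives Δt_B = γΔτ = 2.3911 × 307 days = 734.1 days.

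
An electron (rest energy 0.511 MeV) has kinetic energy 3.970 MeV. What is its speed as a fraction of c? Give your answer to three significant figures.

K = (γ−1)mc², so γ = 1 + 3.970/0.511 = 8.7691.
Then v/c = √(1 − γ⁻²) = √(1 − 0.0130044) = √0.9869956 = 0.993.

0.993c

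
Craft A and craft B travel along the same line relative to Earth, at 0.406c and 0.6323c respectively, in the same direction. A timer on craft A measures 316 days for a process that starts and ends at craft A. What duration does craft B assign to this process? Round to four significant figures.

Transform craft A's velocity into craft B's frame: (0.406 − 0.6323)/(1 − 0.406·0.6323) = −0.2263/0.7432862, so the relative speed is 0.30446c.
At |u| = 0.30446c, γ = (1 − 0.0926959)^(−1/2) = 1.0498.
The clock on craft A records proper time, so craft B measures Δt = γΔτ = 1.0498 × 316 = 331.7 days.

331.7 days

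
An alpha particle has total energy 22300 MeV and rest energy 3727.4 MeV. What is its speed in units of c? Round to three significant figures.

γ = E/(mc²) = 22300/3727.4 = 5.9827.
β = √(1 − 1/γ²) = √(1 − 0.0279387) = √0.9720613 = 0.986.

0.986c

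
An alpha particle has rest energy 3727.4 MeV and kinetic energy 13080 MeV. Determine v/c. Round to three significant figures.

0.975

γ = 1 + K/(mc²) = 1 + 13080/3727.4 = 4.5091.
β = √(1 − 1/γ²) = √(1 − 0.0491836) = √0.9508164 = 0.975.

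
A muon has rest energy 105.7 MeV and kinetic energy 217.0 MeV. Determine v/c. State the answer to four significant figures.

0.9448

γ = 1 + K/(mc²) = 1 + 217.0/105.7 = 3.053.
β = √(1 − 1/γ²) = √(1 − 0.107287) = √0.892713 = 0.9448.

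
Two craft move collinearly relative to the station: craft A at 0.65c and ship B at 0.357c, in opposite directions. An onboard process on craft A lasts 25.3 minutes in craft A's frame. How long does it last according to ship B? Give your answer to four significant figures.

43.91 minutes

Transform craft A's velocity into ship B's frame: (0.65 + 0.357)/(1 + 0.65·0.357) = 1.007/1.23205, so the relative speed is 0.81734c.
γ for this relative speed: γ = 1/√(1 − 0.668045) = 1.7356.
The clock on craft A records proper time, so ship B measures Δt = γΔτ = 1.7356 × 25.3 = 43.91 minutes.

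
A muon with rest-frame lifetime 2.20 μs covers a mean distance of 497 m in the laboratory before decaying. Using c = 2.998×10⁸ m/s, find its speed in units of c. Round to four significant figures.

Lab distance = (lab lifetime)·v = γτ·βc, so βγ = d/(cτ) = 497.0/(2.998×10⁸ × 2.200×10^-6) = 0.75353.
With βγ = 0.75353: γ² = 1 + (βγ)² = 1.567807, and β = (βγ)/γ = 0.75353/1.25212 = 0.6018.

0.6018c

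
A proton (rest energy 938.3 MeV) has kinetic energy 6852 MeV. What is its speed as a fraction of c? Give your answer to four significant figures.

γ = 1 + K/(mc²) = 1 + 6852/938.3 = 8.3026.
β = √(1 − 1/γ²) = √(1 − 0.0145068) = √0.9854932 = 0.9927.

0.9927c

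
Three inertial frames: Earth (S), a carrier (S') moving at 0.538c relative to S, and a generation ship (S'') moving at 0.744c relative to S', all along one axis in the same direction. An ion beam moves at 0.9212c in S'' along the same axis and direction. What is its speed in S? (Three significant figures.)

0.996c

Apply u = (u'+v)/(1+u'v) twice. Ion beam in the carrier frame: (0.9212+0.744)/(1+0.9212·0.744) = 1.6652/1.6853728 = 0.98803c.
That velocity, transformed to the rest frame of Earth: (0.98803+0.538)/(1+0.98803·0.538) = 1.52603/1.53156014 = 0.99639c.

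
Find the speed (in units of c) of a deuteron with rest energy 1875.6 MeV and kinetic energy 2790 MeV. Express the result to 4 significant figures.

0.9156c

γ = 1 + K/(mc²) = 1 + 2790/1875.6 = 2.4875.
β = √(1 − 1/γ²) = √(1 − 0.161612) = √0.838388 = 0.9156.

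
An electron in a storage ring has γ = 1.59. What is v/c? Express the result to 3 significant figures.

0.777

β = √(1 − 1/γ²) = √(1 − 1/2.5281) = √0.604446 = 0.777.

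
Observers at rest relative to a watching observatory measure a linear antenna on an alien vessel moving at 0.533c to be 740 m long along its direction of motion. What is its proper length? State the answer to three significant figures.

γ = 1/√(1 − β²) = 1/√(1 − 0.284089) = 1/√0.715911 = 1/0.846115 = 1.1819.
Proper length: L₀ = γ·L = 1.1819 × 740 = 875 m.

875 m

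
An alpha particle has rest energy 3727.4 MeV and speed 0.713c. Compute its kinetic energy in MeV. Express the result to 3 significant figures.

β² = 0.508369, so γ = 1/√0.491631 = 1.4262.
Kinetic energy: K = (γ − 1)mc² = (1.4262 − 1) × 3727.4 MeV = 0.4262 × 3727.4 = 1590 MeV.

1590 MeV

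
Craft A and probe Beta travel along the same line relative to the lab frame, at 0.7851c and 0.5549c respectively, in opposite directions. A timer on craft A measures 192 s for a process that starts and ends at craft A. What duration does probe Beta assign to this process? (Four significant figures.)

Transform craft A's velocity into probe Beta's frame: (0.7851 + 0.5549)/(1 + 0.7851·0.5549) = 1.34/1.43565199, so the relative speed is 0.93337c.
γ for this relative speed: γ = 1/√(1 − 0.87118) = 2.7862.
The clock on craft A records proper time, so probe Beta measures Δt = γΔτ = 2.7862 × 192 = 535.0 s.

535.0 s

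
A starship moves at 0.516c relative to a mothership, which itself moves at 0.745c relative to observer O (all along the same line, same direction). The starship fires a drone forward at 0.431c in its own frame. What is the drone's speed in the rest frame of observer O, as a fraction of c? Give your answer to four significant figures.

0.9636c

Apply u = (u'+v)/(1+u'v) twice. Drone in the mothership frame: (0.431+0.516)/(1+0.431·0.516) = 0.947/1.222396 = 0.77471c.
That velocity, transformed to the rest frame of observer O: (0.77471+0.745)/(1+0.77471·0.745) = 1.51971/1.57715895 = 0.96357c.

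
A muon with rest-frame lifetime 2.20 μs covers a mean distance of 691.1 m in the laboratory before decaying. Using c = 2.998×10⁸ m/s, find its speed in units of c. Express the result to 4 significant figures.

Let x = d/(cτ) = 691.1 m / (2.998×10⁸ m/s × 2.200×10^-6 s) = 1.0478. Since d = βγcτ, x = βγ = β/√(1−β²).
Solving: β² = x²/(1+x²) = 1.09788/2.09788 = 0.523328, so β = 0.7234.

0.7234c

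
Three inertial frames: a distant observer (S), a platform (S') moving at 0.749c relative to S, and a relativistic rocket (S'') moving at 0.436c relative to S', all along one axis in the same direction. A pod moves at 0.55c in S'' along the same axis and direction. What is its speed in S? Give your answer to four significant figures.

0.9678c

Compose velocities in two stages. Stage 1 (into S'): u₁ = (0.55+0.436)/(1+0.55×0.436) = 0.79529.
Stage 2 (into S): u = (0.79529+0.749)/(1+0.79529×0.749) = 0.9678, so the speed is 0.9678c.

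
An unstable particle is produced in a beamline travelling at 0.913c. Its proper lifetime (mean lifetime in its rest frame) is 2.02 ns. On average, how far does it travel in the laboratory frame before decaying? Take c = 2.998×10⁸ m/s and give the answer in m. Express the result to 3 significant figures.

β² = 0.833569, so γ = 1/√0.166431 = 2.4512.
Lab-frame lifetime: Δt = γτ = 2.4512 × 2.02 ns = 4.9514 ns.
Distance: d = vΔt = 0.913 × 2.998×10⁸ m/s × 4.9514×10^-9 s = 1.36 m.

1.36 m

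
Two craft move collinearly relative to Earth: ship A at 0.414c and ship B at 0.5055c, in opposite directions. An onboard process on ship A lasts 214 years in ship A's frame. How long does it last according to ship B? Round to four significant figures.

Transform ship A's velocity into ship B's frame: (0.414 + 0.5055)/(1 + 0.414·0.5055) = 0.9195/1.209277, so the relative speed is 0.76037c.
At |u| = 0.76037c, γ = (1 − 0.578163)^(−1/2) = 1.5397.
Ship A's interval is proper; time dilation gives Δt_B = γΔτ = 1.5397 × 214 years = 329.5 years.

329.5 years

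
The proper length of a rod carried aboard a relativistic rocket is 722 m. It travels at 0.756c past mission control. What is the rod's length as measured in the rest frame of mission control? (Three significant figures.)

γ = 1/√(1 − β²) = 1/√(1 − 0.571536) = 1/√0.428464 = 1/0.654572 = 1.5277.
Along the direction of motion the measured length is L₀/γ = 722/1.5277 = 473 m.

473 m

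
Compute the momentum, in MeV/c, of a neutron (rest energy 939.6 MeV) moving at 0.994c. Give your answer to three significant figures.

8540 MeV/c

With β = 0.994, γ = 1/√(1 − 0.994²) = 1/√0.011964 = 9.1424.
Momentum: p = γβ·mc = 9.1424 × 0.994 × 939.6 MeV/c = 8540 MeV/c.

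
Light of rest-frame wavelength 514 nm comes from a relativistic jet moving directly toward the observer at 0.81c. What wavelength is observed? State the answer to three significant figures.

167 nm

Relativistic Doppler for wavelength: λ_obs = λ_src · √((1−β)/(1+β)).
With β = 0.81: factor = √(0.19/1.81) = 0.32399.
λ_obs = 514 × 0.32399 = 167 nm.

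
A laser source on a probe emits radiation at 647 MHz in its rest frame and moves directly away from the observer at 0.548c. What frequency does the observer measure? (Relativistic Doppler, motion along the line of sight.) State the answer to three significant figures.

Relativistic Doppler (source moving away): f_obs = f_src · √((1−β)/(1+β)).
With β = 0.548: factor = √(0.452/1.548) = 0.54036.
f_obs = 647 × 0.54036 = 350 MHz.

350 MHz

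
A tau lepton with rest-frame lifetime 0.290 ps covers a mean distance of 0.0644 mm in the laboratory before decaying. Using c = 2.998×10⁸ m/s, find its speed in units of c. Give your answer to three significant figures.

0.595c

d = βγcτ ⇒ βγ = d/(cτ) = 6.440×10^-5 m / (8.6942×10^-5 m) = 0.74072.
β = (βγ)/√(1+(βγ)²) = 0.74072/√1.548666 = 0.595.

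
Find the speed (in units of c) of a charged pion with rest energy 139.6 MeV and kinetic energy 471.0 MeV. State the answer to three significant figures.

K = (γ−1)mc², so γ = 1 + 471.0/139.6 = 4.3739.
Then v/c = √(1 − γ⁻²) = √(1 − 0.0522712) = √0.9477288 = 0.974.

0.974c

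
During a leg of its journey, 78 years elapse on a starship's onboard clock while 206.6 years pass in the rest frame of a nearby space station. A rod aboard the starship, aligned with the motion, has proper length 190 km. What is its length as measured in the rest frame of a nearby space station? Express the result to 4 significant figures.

γ = Δt/Δτ = 206.6/78 = 2.64872.
The rod contracts by the same γ: 190 km / 2.64872 = 71.73 km.

71.73 km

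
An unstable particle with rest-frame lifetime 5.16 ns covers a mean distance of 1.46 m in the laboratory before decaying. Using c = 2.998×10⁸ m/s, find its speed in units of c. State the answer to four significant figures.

Let x = d/(cτ) = 1.460 m / (2.998×10⁸ m/s × 5.160×10^-9 s) = 0.94378. Since d = βγcτ, x = βγ = β/√(1−β²).
Solving: β² = x²/(1+x²) = 0.890721/1.890721 = 0.471101, so β = 0.6864.

0.6864c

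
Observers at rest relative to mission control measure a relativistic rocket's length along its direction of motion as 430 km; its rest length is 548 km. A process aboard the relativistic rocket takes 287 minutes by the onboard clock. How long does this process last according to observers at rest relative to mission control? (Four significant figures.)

Length contraction gives γ = L₀/L = 548/430 = 1.27442.
The same γ dilates the second interval: 1.27442 × 287 minutes = 365.8 minutes.

365.8 minutes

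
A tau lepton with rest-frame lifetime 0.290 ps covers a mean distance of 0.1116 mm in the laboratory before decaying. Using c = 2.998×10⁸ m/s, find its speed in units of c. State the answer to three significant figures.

0.789c

Lab distance = (lab lifetime)·v = γτ·βc, so βγ = d/(cτ) = 1.116×10^-4/(2.998×10⁸ × 2.900×10^-13) = 1.2836.
With βγ = 1.2836: γ² = 1 + (βγ)² = 2.64763, and β = (βγ)/γ = 1.2836/1.62715 = 0.789.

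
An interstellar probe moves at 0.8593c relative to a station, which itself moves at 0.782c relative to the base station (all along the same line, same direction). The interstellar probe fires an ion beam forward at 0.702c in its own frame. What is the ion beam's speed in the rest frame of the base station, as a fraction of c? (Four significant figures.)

0.9968c

Apply u = (u'+v)/(1+u'v) twice. Ion beam in the station frame: (0.702+0.8593)/(1+0.702·0.8593) = 1.5613/1.6032286 = 0.97385c.
That velocity, transformed to the rest frame of the base station: (0.97385+0.782)/(1+0.97385·0.782) = 1.75585/1.7615507 = 0.99676c.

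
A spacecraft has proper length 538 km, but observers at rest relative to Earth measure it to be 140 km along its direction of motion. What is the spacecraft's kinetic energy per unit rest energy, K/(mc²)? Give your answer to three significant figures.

2.84

Length contraction gives γ = L₀/L = 538/140 = 3.84286.
K/(mc²) = γ − 1 = 3.84286 − 1 = 2.84.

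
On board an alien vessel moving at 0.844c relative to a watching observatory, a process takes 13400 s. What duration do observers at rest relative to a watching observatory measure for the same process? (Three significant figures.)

25000 s

With β = 0.844, γ = 1/√(1 − 0.844²) = 1/√0.287664 = 1.8645.
The onboard clock measures proper time, so the interval in the rest frame of a watching observatory is dilated: Δt = γ·Δτ = 1.8645 × 13400 s = 25000 s.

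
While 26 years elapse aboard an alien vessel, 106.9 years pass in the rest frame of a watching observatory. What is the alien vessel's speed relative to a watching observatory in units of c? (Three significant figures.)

γ = Δt/Δτ = 106.9/26 = 4.1115.
β = √(1 − 1/γ²) = √(1 − 0.0591561) = √0.9408439 = 0.970.

0.970c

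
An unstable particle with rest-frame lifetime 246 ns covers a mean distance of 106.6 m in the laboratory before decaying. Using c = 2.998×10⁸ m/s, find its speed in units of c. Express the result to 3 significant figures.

0.822c

Let x = d/(cτ) = 106.6 m / (2.998×10⁸ m/s × 2.460×10^-7 s) = 1.4454. Since d = βγcτ, x = βγ = β/√(1−β²).
Solving: β² = x²/(1+x²) = 2.08918/3.08918 = 0.67629, so β = 0.822.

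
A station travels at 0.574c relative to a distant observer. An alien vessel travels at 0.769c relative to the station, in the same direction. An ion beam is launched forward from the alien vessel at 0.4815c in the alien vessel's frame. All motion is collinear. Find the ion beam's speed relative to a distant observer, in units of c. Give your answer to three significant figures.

Compose velocities in two stages. Stage 1 (into S'): u₁ = (0.4815+0.769)/(1+0.4815×0.769) = 0.91259.
Stage 2 (into S): u = (0.91259+0.574)/(1+0.91259×0.574) = 0.97556, so the speed is 0.976c.

0.976c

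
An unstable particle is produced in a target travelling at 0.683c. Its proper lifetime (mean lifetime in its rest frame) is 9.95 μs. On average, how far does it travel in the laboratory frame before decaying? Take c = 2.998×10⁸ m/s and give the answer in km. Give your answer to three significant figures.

2.79 km

γ = 1/√(1 − β²) = 1/√(1 − 0.466489) = 1/√0.533511 = 1/0.730418 = 1.3691.
Lab-frame lifetime: Δt = γτ = 1.3691 × 9.95 μs = 13.623 μs.
Distance: d = vΔt = 0.683 × 2.998×10⁸ m/s × 1.3623×10^-5 s = 2790 m = 2.79 km.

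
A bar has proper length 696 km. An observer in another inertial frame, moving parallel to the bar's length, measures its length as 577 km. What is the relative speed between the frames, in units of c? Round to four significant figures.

0.5592c

Length contraction gives γ = L₀/L = 696/577 = 1.2062.
β = √(1 − 1/γ²) = √0.312676 = 0.5592.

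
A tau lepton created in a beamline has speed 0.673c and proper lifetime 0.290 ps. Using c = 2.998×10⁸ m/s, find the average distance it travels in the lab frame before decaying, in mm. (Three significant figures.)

Lorentz factor: γ = (1 − 0.452929)^(−1/2) = 1.352.
Lab-frame lifetime: Δt = γτ = 1.352 × 0.290 ps = 0.39208 ps.
Distance: d = vΔt = 0.673 × 2.998×10⁸ m/s × 3.9208×10^-13 s = 7.91×10^-5 m = 0.0791 mm.

0.0791 mm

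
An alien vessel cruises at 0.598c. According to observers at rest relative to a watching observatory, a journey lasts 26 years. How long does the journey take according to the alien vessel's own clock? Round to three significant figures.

20.8 years

γ = 1/√(1 − β²) = 1/√(1 − 0.357604) = 1/√0.642396 = 1/0.801496 = 1.2477.
The alien vessel's clock runs slow as seen from a watching observatory, so Δτ = Δt/γ = 26/1.2477 = 20.8 years.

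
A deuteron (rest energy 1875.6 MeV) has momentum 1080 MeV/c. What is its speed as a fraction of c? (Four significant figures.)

0.4990c

βγ = pc/(mc²) = 1080/1875.6 = 0.57582.
Since γ² = 1 + (βγ)² = 1.331569, γ = √1.331569 = 1.15394, and β = (βγ)/γ = 0.57582/1.15394 = 0.4990.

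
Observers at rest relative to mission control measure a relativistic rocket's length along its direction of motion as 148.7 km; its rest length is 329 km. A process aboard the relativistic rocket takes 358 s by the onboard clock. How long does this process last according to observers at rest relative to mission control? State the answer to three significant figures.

Length contraction gives γ = L₀/L = 329/148.7 = 2.21251.
Δt = γΔτ = 2.21251 × 358 = 792 s.

792 s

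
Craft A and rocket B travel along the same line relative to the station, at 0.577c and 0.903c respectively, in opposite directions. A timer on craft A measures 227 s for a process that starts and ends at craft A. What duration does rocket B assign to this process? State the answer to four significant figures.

983.9 s

Speed of craft A in rocket B's frame: u = (v_A + v_B)/(1 + v_A v_B/c²) = (0.577 + 0.903)/(1 + 0.577×0.903) = 1.48/1.521031 = 0.97302; |u| = 0.97302c.
γ for this relative speed: γ = 1/√(1 − 0.946768) = 4.3342.
Craft A's interval is proper; time dilation gives Δt_B = γΔτ = 4.3342 × 227 s = 983.9 s.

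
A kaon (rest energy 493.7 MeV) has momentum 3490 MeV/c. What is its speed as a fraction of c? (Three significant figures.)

0.990c

βγ = pc/(mc²) = 3490/493.7 = 7.0691.
Since γ² = 1 + (βγ)² = 50.9722, γ = √50.9722 = 7.13948, and β = (βγ)/γ = 7.0691/7.13948 = 0.990.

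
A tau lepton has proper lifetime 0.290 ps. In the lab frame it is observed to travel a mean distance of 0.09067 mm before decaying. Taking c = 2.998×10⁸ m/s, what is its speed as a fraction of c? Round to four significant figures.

d = βγcτ ⇒ βγ = d/(cτ) = 9.067×10^-5 m / (8.6942×10^-5 m) = 1.0429.
β = (βγ)/√(1+(βγ)²) = 1.0429/√2.08764 = 0.7218.

0.7218c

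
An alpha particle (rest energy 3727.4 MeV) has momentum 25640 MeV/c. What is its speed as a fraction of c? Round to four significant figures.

0.9896c

βγ = pc/(mc²) = 25640/3727.4 = 6.8788.
Since γ² = 1 + (βγ)² = 48.3179, γ = √48.3179 = 6.95111, and β = (βγ)/γ = 6.8788/6.95111 = 0.9896.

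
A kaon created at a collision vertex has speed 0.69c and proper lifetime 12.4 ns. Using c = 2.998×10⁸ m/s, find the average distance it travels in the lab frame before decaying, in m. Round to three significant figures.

β² = 0.4761, so γ = 1/√0.5239 = 1.3816.
Lab-frame lifetime: Δt = γτ = 1.3816 × 12.4 ns = 17.132 ns.
Distance: d = vΔt = 0.69 × 2.998×10⁸ m/s × 1.7132×10^-8 s = 3.54 m.

3.54 m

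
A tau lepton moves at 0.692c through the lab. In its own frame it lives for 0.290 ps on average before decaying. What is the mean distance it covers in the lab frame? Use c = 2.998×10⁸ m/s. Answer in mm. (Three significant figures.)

0.0833 mm

Lorentz factor: γ = (1 − 0.478864)^(−1/2) = 1.3852.
Lab-frame lifetime: Δt = γτ = 1.3852 × 0.290 ps = 0.40171 ps.
Distance: d = vΔt = 0.692 × 2.998×10⁸ m/s × 4.0171×10^-13 s = 8.33×10^-5 m = 0.0833 mm.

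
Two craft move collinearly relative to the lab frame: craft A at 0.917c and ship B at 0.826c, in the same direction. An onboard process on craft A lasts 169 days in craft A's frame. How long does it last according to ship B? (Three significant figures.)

Transform craft A's velocity into ship B's frame: (0.917 − 0.826)/(1 − 0.917·0.826) = 0.091/0.242558, so the relative speed is 0.37517c.
At |u| = 0.37517c, γ = (1 − 0.140753)^(−1/2) = 1.0788.
Craft A's interval is proper; time dilation gives Δt_B = γΔτ = 1.0788 × 169 days = 182 days.

182 days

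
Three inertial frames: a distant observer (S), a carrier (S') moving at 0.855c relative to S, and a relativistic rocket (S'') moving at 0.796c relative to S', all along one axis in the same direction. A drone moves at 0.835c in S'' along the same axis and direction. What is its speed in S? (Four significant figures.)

Apply u = (u'+v)/(1+u'v) twice. Drone in the carrier frame: (0.835+0.796)/(1+0.835·0.796) = 1.631/1.66466 = 0.97978c.
That velocity, transformed to the rest frame of a distant observer: (0.97978+0.855)/(1+0.97978·0.855) = 1.83478/1.8377119 = 0.9984c.

0.9984c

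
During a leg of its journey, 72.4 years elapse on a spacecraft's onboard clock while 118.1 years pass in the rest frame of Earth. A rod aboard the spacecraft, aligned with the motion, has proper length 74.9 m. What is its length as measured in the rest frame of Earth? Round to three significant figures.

45.9 m

The time-dilation ratio gives γ = 118.1/72.4 = 1.63122.
L = L₀/γ = 74.9/1.63122 = 45.9 m.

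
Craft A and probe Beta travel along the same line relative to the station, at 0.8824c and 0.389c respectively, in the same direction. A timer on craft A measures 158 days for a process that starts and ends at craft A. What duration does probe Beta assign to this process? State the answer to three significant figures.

Speed of craft A in probe Beta's frame: u = (v_A − v_B)/(1 − v_A v_B/c²) = (0.8824 − 0.389)/(1 − 0.8824×0.389) = 0.4934/0.6567464 = 0.75128; |u| = 0.75128c.
At |u| = 0.75128c, γ = (1 − 0.564422)^(−1/2) = 1.5152.
The clock on craft A records proper time, so probe Beta measures Δt = γΔτ = 1.5152 × 158 = 239 days.

239 days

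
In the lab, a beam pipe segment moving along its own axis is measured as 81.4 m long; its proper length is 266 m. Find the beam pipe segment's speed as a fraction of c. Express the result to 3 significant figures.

0.952c

Length contraction gives γ = L₀/L = 266/81.4 = 3.2678.
β = √(1 − 1/γ²) = √0.906354 = 0.952.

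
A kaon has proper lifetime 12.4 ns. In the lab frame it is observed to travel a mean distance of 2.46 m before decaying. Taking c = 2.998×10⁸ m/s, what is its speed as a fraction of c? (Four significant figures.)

0.5518c

Lab distance = (lab lifetime)·v = γτ·βc, so βγ = d/(cτ) = 2.460/(2.998×10⁸ × 1.240×10^-8) = 0.66173.
With βγ = 0.66173: γ² = 1 + (βγ)² = 1.437887, and β = (βγ)/γ = 0.66173/1.19912 = 0.5518.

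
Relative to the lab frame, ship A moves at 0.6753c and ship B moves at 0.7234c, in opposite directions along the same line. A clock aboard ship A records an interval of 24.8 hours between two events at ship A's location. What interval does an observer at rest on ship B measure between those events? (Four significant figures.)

72.49 hours

The velocity of ship A relative to ship B is (0.6753 + 0.7234)c / (1 + 0.6753×0.7234) = 0.93966c; relative speed 0.93966c.
At |u| = 0.93966c, γ = (1 − 0.882961)^(−1/2) = 2.923.
Ship A's interval is proper; time dilation gives Δt_B = γΔτ = 2.923 × 24.8 hours = 72.49 hours.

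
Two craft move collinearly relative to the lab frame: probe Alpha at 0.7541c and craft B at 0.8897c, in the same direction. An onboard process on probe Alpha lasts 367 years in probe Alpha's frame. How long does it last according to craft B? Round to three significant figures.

403 years

Speed of probe Alpha in craft B's frame: u = (v_A − v_B)/(1 − v_A v_B/c²) = (0.7541 − 0.8897)/(1 − 0.7541×0.8897) = −0.1356/0.32907723 = −0.41206; |u| = 0.41206c.
γ for this relative speed: γ = 1/√(1 − 0.169793) = 1.0975.
The clock on probe Alpha records proper time, so craft B measures Δt = γΔτ = 1.0975 × 367 = 403 years.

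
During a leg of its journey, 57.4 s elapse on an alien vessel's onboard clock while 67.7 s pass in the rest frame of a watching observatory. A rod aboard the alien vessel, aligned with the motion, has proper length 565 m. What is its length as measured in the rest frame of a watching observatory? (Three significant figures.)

479 m

γ = Δt/Δτ = 67.7/57.4 = 1.17944.
L = L₀/γ = 565/1.17944 = 479 m.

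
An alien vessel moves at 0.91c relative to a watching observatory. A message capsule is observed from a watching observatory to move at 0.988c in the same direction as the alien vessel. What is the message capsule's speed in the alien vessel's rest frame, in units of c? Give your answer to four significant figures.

Transform to the alien vessel's frame: u' = (u − v)/(1 − uv/c²).
u' = (0.988 − 0.91)/(1 − 0.988×0.91) = 0.078/0.10092 = 0.77289.
Speed in the alien vessel's frame: 0.7729c (in the same direction).

0.7729c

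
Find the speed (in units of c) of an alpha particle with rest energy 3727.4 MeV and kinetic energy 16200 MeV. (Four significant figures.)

0.9824c

γ = 1 + K/(mc²) = 1 + 16200/3727.4 = 5.3462.
β = √(1 − 1/γ²) = √(1 − 0.0349872) = √0.9650128 = 0.9824.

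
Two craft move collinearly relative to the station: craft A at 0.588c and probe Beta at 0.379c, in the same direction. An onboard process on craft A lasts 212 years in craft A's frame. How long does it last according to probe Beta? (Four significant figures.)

Speed of craft A in probe Beta's frame: u = (v_A − v_B)/(1 − v_A v_B/c²) = (0.588 − 0.379)/(1 − 0.588×0.379) = 0.209/0.777148 = 0.26893; |u| = 0.26893c.
γ for this relative speed: γ = 1/√(1 − 0.0723233) = 1.0382.
Craft A's interval is proper; time dilation gives Δt_B = γΔτ = 1.0382 × 212 years = 220.1 years.

220.1 years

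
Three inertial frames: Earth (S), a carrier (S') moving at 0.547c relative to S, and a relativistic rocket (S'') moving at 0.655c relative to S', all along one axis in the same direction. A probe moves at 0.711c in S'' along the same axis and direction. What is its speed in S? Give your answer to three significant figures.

0.980c

Apply u = (u'+v)/(1+u'v) twice. Probe in the carrier frame: (0.711+0.655)/(1+0.711·0.655) = 1.366/1.465705 = 0.93197c.
That velocity, transformed to the rest frame of Earth: (0.93197+0.547)/(1+0.93197·0.547) = 1.47897/1.50978759 = 0.97959c.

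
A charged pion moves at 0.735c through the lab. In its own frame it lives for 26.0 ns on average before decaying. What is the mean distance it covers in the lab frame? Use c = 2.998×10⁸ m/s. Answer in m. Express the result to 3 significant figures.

γ = 1/√(1 − β²) = 1/√(1 − 0.540225) = 1/√0.459775 = 1/0.678067 = 1.4748.
Lab-frame lifetime: Δt = γτ = 1.4748 × 26.0 ns = 38.345 ns.
Distance: d = vΔt = 0.735 × 2.998×10⁸ m/s × 3.8345×10^-8 s = 8.45 m.

8.45 m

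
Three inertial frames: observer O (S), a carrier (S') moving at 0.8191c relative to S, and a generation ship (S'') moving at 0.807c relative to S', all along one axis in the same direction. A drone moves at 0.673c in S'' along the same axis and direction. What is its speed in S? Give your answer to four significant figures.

First combine the drone and generation ship (S''→S'): u₁ = (0.673 + 0.807)/(1 + 0.673×0.807) = 1.48/1.543111 = 0.9591.
Then combine with the carrier (S'→S): u = (0.9591 + 0.8191)/(1 + 0.9591×0.8191) = 1.7782/1.78559881 = 0.99586.

0.9959c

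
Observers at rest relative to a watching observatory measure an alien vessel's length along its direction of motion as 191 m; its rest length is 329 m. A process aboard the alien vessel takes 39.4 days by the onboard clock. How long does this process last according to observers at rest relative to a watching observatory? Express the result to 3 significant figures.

Length contraction gives γ = L₀/L = 329/191 = 1.72251.
Δt = γΔτ = 1.72251 × 39.4 = 67.9 days.

67.9 days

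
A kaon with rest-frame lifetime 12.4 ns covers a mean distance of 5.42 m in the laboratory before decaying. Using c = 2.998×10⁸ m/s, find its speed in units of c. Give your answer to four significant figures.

Let x = d/(cτ) = 5.420 m / (2.998×10⁸ m/s × 1.240×10^-8 s) = 1.458. Since d = βγcτ, x = βγ = β/√(1−β²).
Solving: β² = x²/(1+x²) = 2.12576/3.12576 = 0.680078, so β = 0.8247.

0.8247c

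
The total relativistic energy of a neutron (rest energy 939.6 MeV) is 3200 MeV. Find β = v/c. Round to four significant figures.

Total energy E = γmc² gives γ = 3200/939.6 = 3.4057.
Hence β = √(1 − 1/γ²) = √(1 − 0.0862159) = √0.9137841 = 0.9559.

0.9559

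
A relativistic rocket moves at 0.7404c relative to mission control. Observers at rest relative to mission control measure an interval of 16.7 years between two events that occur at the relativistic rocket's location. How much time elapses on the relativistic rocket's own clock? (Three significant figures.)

γ = 1/√(1 − β²) = 1/√(1 − 0.54819216) = 1/√0.45180784 = 1/0.672167 = 1.4877.
The moving clock records proper time: Δτ = Δt/γ = 16.7/1.4877 = 11.2 years.

11.2 years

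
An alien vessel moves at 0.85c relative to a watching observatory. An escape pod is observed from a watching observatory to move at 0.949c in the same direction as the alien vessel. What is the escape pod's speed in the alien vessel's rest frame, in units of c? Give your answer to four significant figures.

Transform to the alien vessel's frame: u' = (u − v)/(1 − uv/c²).
u' = (0.949 − 0.85)/(1 − 0.949×0.85) = 0.099/0.19335 = 0.51202.
Speed in the alien vessel's frame: 0.5120c (in the same direction).

0.5120c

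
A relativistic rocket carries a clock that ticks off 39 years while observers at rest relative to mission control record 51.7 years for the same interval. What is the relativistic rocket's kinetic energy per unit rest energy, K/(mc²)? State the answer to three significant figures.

0.326

γ = Δt/Δτ = 51.7/39 = 1.32564.
Since K = (γ−1)mc², K/(mc²) = 1.32564 − 1 = 0.326.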